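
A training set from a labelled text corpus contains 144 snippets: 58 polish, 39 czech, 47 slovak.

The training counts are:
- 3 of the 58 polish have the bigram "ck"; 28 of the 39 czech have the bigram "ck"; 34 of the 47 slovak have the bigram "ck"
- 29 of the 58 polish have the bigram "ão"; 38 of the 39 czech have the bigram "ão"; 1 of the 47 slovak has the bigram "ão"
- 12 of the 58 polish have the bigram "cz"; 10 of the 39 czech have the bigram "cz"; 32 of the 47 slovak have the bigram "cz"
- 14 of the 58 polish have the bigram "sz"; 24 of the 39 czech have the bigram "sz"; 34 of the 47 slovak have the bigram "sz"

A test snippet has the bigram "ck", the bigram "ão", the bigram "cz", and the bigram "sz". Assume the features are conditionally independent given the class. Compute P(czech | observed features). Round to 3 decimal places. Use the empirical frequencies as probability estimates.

polish: (58/144) × (3/58) × (29/58) × (12/58) × (14/58) ≈ 0.000520214
czech: (39/144) × (28/39) × (38/39) × (10/39) × (24/39) ≈ 0.0298949
slovak: (47/144) × (34/47) × (1/47) × (32/47) × (34/47) ≈ 0.0024743
P(czech | x) = 0.0298949 / 0.032889414 ≈ 0.909

0.909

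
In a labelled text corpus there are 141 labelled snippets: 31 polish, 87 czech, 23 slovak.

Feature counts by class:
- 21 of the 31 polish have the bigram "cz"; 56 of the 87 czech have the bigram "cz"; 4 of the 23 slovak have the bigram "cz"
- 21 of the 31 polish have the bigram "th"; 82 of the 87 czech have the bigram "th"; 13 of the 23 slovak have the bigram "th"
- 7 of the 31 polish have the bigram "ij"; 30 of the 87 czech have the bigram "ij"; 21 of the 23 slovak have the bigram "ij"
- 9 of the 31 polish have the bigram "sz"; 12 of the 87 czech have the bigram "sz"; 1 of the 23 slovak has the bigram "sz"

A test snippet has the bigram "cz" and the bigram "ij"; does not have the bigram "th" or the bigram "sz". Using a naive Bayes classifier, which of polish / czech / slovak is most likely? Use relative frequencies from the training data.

slovak

polish: (31/141) × (21/31) × (10/31) × (7/31) × (22/31) ≈ 0.00769903
czech: (87/141) × (56/87) × (5/87) × (30/87) × (75/87) ≈ 0.00678522
slovak: (23/141) × (4/23) × (10/23) × (21/23) × (22/23) ≈ 0.0107721
Highest score → slovak.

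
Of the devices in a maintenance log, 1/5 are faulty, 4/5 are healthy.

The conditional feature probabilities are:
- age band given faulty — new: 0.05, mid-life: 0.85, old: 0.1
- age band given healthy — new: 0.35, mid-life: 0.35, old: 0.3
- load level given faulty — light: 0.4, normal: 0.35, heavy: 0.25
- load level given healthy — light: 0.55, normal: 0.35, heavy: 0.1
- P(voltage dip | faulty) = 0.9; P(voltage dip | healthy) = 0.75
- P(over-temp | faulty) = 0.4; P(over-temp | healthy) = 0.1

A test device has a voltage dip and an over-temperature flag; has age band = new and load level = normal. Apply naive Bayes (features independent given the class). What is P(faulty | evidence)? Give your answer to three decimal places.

0.146

faulty: 0.2 × 0.05 × 0.35 × 0.9 × 0.4 = 0.00126
healthy: 0.8 × 0.35 × 0.35 × 0.75 × 0.1 = 0.00735
P(faulty | x) = 0.00126 / 0.00861 ≈ 0.146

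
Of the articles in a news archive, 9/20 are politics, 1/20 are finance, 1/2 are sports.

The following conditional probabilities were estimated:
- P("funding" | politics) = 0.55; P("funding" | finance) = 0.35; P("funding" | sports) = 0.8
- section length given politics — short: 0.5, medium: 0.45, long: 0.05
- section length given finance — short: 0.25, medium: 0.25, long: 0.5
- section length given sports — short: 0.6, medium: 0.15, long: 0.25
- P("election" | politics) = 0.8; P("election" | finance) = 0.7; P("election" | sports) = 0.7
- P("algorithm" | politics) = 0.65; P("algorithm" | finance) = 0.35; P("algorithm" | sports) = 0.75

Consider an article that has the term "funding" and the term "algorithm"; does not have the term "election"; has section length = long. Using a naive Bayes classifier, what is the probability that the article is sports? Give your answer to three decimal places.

0.899

politics: 0.45 × 0.55 × 0.05 × (1−0.8) × 0.65 = 0.00160875
finance: 0.05 × 0.35 × 0.5 × (1−0.7) × 0.35 = 0.00091875
sports: 0.5 × 0.8 × 0.25 × (1−0.7) × 0.75 = 0.0225
P(sports | x) = 0.0225 / 0.0250275 ≈ 0.899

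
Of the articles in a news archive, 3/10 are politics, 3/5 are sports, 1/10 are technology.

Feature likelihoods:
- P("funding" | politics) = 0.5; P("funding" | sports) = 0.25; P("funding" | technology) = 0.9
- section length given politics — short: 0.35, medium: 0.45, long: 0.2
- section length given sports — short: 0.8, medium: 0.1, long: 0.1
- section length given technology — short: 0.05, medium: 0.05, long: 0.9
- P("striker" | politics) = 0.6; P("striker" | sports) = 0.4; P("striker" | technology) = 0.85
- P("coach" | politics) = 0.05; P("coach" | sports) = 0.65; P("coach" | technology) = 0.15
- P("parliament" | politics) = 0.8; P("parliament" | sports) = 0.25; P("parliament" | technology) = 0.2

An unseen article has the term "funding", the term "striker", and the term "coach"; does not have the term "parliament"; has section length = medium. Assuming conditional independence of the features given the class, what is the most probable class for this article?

politics: 0.3 × 0.5 × 0.45 × 0.6 × 0.05 × (1−0.8) = 0.000405
sports: 0.6 × 0.25 × 0.1 × 0.4 × 0.65 × (1−0.25) = 0.002925
technology: 0.1 × 0.9 × 0.05 × 0.85 × 0.15 × (1−0.2) = 0.000459
Highest score → sports.

sports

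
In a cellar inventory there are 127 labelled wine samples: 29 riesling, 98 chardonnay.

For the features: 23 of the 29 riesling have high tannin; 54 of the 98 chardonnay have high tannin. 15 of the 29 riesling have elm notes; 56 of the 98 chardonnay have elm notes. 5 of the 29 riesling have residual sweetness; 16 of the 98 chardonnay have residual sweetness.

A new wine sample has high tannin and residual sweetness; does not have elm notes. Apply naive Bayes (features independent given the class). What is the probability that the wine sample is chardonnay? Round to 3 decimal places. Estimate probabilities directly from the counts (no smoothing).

riesling: (29/127) × (23/29) × (14/29) × (5/29) ≈ 0.0150739
chardonnay: (98/127) × (54/98) × (42/98) × (16/98) ≈ 0.0297514
P(chardonnay | x) = 0.0297514 / 0.0448253 ≈ 0.664

0.664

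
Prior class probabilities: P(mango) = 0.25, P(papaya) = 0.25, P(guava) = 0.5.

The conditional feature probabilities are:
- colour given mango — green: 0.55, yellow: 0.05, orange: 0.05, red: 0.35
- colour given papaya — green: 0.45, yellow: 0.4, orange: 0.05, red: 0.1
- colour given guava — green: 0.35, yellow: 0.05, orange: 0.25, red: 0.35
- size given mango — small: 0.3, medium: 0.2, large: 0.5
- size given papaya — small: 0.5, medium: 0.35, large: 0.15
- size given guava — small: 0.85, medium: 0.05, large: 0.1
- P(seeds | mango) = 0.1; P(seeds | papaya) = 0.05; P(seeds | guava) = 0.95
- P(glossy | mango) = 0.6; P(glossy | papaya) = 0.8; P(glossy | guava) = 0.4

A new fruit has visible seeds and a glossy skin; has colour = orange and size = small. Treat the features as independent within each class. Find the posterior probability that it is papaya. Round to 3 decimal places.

0.006

mango: 0.25 × 0.05 × 0.3 × 0.1 × 0.6 = 0.000225
papaya: 0.25 × 0.05 × 0.5 × 0.05 × 0.8 = 0.00025
guava: 0.5 × 0.25 × 0.85 × 0.95 × 0.4 = 0.040375
P(papaya | x) = 0.00025 / 0.04085 ≈ 0.006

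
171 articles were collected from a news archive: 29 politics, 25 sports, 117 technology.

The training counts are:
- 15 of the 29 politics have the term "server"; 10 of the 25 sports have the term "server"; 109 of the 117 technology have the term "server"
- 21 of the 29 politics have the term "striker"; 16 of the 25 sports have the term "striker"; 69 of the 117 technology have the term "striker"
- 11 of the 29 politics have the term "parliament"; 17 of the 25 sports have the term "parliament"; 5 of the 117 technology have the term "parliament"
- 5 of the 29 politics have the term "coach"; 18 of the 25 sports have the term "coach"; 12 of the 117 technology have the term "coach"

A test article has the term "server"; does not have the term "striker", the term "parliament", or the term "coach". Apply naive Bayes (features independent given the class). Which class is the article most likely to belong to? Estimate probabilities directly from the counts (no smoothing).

politics: (29/171) × (15/29) × (8/29) × (18/29) × (24/29) ≈ 0.0124301
sports: (25/171) × (10/25) × (9/25) × (8/25) × (7/25) ≈ 0.00188632
technology: (117/171) × (109/117) × (48/117) × (112/117) × (105/117) ≈ 0.224658
Highest score → technology.

technology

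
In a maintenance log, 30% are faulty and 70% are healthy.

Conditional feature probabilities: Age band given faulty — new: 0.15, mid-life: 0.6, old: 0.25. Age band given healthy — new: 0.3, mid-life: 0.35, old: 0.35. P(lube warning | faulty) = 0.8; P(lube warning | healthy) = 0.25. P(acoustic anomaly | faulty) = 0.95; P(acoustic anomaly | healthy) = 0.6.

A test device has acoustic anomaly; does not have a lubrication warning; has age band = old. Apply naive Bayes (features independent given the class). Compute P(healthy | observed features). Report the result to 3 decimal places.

faulty: 0.3 × 0.25 × (1−0.8) × 0.95 = 0.01425
healthy: 0.7 × 0.35 × (1−0.25) × 0.6 = 0.11025
P(healthy | x) = 0.11025 / 0.1245 ≈ 0.886

0.886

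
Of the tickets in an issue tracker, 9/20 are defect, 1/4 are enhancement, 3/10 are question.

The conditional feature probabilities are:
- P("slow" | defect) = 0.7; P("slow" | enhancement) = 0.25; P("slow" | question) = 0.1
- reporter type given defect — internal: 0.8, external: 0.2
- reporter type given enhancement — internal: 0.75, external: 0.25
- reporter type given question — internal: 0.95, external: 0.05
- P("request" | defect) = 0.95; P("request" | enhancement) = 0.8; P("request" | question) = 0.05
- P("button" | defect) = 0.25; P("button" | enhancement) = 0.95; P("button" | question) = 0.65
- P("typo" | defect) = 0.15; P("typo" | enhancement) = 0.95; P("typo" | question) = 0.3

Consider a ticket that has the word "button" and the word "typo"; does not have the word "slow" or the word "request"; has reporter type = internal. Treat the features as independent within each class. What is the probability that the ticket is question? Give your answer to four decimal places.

defect: 0.45 × (1−0.7) × 0.8 × (1−0.95) × 0.25 × 0.15 = 0.0002025
enhancement: 0.25 × (1−0.25) × 0.75 × (1−0.8) × 0.95 × 0.95 = 0.0253828125
question: 0.3 × (1−0.1) × 0.95 × (1−0.05) × 0.65 × 0.3 = 0.047516625
P(question | x) = 0.047516625 / 0.0731019375 ≈ 0.6500

0.6500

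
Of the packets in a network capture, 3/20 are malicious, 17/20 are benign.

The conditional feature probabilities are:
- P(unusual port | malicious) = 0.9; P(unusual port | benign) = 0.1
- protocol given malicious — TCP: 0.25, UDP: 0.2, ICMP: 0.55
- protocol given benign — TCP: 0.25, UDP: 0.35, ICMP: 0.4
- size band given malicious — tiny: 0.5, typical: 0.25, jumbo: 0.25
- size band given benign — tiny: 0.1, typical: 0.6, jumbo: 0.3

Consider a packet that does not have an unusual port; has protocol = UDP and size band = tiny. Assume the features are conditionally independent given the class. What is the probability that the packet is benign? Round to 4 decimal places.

malicious: 0.15 × (1−0.9) × 0.2 × 0.5 = 0.0015
benign: 0.85 × (1−0.1) × 0.35 × 0.1 = 0.026775
P(benign | x) = 0.026775 / 0.028275 ≈ 0.9469

0.9469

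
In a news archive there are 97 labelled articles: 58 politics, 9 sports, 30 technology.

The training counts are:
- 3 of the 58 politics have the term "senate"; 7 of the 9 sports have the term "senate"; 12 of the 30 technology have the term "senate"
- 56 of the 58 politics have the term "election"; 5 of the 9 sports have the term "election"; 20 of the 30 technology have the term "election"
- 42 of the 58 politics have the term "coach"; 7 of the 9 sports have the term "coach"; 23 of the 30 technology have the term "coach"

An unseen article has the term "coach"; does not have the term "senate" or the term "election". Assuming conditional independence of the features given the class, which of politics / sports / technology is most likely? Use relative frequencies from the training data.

politics: (58/97) × (55/58) × (2/58) × (42/58) ≈ 0.0141584
sports: (9/97) × (2/9) × (4/9) × (7/9) ≈ 0.0071274
technology: (30/97) × (18/30) × (10/30) × (23/30) ≈ 0.0474227
Highest score → technology.

technology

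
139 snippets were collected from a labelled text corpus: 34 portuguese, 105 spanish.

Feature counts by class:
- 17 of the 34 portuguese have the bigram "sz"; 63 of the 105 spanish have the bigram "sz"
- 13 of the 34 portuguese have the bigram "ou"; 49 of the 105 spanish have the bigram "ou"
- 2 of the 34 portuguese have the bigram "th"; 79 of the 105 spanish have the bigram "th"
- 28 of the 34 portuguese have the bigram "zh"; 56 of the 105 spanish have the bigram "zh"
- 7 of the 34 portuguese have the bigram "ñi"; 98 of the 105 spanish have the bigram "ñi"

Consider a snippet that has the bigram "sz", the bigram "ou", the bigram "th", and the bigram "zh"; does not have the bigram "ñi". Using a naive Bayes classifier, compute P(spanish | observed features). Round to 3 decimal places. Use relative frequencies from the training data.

0.759

portuguese: (34/139) × (17/34) × (13/34) × (2/34) × (28/34) × (27/34) ≈ 0.00179893
spanish: (105/139) × (63/105) × (49/105) × (79/105) × (56/105) × (7/105) ≈ 0.00565819
P(spanish | x) = 0.00565819 / 0.00745712 ≈ 0.759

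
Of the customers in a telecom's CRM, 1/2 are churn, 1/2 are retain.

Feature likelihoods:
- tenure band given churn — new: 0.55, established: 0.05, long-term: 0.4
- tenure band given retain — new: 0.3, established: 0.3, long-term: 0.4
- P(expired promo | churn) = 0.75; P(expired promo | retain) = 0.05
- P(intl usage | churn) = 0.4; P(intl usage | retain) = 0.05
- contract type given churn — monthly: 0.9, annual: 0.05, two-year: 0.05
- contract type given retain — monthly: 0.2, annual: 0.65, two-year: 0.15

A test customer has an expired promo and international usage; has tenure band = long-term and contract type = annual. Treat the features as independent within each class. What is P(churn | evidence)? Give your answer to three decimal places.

0.902

churn: 0.5 × 0.4 × 0.75 × 0.4 × 0.05 = 0.003
retain: 0.5 × 0.4 × 0.05 × 0.05 × 0.65 = 0.000325
P(churn | x) = 0.003 / 0.003325 ≈ 0.902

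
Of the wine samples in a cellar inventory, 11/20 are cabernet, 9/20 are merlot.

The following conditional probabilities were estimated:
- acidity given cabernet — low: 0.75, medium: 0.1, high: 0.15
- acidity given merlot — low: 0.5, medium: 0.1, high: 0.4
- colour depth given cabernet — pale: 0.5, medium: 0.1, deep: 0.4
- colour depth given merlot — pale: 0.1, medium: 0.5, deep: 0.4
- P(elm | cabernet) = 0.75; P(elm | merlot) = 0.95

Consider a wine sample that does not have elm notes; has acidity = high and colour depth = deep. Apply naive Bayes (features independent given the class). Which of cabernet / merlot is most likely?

cabernet: 0.55 × 0.15 × 0.4 × (1−0.75) = 0.00825
merlot: 0.45 × 0.4 × 0.4 × (1−0.95) = 0.0036
Highest score → cabernet.

cabernet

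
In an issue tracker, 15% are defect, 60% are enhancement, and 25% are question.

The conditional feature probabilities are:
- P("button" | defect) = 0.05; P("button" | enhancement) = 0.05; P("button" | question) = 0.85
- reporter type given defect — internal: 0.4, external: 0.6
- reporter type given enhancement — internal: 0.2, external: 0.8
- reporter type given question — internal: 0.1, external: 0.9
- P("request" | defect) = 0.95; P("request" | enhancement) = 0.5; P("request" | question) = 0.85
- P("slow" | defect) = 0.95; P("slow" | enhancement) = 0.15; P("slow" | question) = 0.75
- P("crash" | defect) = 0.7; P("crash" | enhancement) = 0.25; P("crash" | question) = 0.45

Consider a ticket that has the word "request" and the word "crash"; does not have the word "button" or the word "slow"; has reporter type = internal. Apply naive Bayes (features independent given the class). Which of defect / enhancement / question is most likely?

enhancement

defect: 0.15 × (1−0.05) × 0.4 × 0.95 × (1−0.95) × 0.7 = 0.00189525
enhancement: 0.6 × (1−0.05) × 0.2 × 0.5 × (1−0.15) × 0.25 = 0.0121125
question: 0.25 × (1−0.85) × 0.1 × 0.85 × (1−0.75) × 0.45 = 0.00035859375
Highest score → enhancement.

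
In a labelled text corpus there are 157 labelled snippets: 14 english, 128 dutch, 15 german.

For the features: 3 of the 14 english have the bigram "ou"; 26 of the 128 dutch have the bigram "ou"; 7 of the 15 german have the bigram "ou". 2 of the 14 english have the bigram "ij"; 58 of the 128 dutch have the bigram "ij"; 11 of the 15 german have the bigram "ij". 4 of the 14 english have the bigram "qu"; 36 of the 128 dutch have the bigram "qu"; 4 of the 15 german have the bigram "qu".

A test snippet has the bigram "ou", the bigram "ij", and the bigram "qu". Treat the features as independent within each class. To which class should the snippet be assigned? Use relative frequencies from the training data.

english: (14/157) × (3/14) × (2/14) × (4/14) ≈ 0.00077993
dutch: (128/157) × (26/128) × (58/128) × (36/128) ≈ 0.0211049
german: (15/157) × (7/15) × (11/15) × (4/15) ≈ 0.00871904
Highest score → dutch.

dutch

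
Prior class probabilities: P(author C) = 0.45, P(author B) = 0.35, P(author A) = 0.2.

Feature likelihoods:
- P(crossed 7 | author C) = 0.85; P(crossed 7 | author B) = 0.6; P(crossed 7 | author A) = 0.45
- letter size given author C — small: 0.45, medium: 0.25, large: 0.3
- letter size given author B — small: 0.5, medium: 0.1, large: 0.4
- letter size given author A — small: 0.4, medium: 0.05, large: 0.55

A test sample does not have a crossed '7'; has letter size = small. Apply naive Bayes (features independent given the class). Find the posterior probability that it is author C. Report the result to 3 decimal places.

0.210

author C: 0.45 × (1−0.85) × 0.45 = 0.030375
author B: 0.35 × (1−0.6) × 0.5 = 0.07
author A: 0.2 × (1−0.45) × 0.4 = 0.044
P(author C | x) = 0.030375 / 0.144375 ≈ 0.210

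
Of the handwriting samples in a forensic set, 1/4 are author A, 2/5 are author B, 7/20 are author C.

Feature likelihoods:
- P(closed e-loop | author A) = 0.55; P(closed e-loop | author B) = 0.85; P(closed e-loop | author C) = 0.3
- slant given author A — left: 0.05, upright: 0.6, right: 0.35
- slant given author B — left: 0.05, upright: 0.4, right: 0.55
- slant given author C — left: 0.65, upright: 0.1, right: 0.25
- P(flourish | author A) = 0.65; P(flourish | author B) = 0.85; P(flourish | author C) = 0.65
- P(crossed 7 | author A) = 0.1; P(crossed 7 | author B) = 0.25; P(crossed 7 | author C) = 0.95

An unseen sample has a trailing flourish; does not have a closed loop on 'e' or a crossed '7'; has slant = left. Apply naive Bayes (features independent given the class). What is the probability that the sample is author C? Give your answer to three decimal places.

0.499

author A: 0.25 × (1−0.55) × 0.05 × 0.65 × (1−0.1) = 0.003290625
author B: 0.4 × (1−0.85) × 0.05 × 0.85 × (1−0.25) = 0.0019125
author C: 0.35 × (1−0.3) × 0.65 × 0.65 × (1−0.95) = 0.005175625
P(author C | x) = 0.005175625 / 0.01037875 ≈ 0.499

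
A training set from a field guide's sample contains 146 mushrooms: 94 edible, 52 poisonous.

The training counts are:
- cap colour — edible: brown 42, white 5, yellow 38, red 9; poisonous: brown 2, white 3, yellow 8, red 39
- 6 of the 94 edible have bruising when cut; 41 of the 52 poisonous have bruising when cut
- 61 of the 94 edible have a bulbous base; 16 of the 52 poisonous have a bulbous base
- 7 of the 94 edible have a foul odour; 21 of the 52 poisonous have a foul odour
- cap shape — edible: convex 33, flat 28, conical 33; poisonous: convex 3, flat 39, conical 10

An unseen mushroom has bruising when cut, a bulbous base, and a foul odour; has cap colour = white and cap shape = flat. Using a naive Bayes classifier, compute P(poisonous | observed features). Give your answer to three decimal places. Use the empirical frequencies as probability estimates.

edible: (94/146) × (5/94) × (6/94) × (61/94) × (7/94) × (28/94) ≈ 0.0000314661
poisonous: (52/146) × (3/52) × (41/52) × (16/52) × (21/52) × (39/52) ≈ 0.00150988
P(poisonous | x) = 0.00150988 / 0.0015413461 ≈ 0.980

0.980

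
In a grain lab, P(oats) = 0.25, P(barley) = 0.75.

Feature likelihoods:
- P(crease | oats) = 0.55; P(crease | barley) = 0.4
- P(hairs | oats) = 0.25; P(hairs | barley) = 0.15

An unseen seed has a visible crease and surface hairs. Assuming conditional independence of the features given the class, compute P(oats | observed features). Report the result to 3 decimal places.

oats: 0.25 × 0.55 × 0.25 = 0.034375
barley: 0.75 × 0.4 × 0.15 = 0.045
P(oats | x) = 0.034375 / 0.079375 ≈ 0.433

0.433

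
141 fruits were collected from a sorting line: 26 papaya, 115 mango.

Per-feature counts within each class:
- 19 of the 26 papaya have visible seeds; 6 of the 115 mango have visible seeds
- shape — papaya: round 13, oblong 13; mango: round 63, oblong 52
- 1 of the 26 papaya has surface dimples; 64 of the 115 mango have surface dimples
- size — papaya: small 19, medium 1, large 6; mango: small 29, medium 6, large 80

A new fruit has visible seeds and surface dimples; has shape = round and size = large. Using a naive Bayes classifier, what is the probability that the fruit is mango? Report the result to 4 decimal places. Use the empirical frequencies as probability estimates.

0.9379

papaya: (26/141) × (19/26) × (13/26) × (1/26) × (6/26) ≈ 0.000598011
mango: (115/141) × (6/115) × (63/115) × (64/115) × (80/115) ≈ 0.00902504
P(mango | x) = 0.00902504 / 0.009623051 ≈ 0.9379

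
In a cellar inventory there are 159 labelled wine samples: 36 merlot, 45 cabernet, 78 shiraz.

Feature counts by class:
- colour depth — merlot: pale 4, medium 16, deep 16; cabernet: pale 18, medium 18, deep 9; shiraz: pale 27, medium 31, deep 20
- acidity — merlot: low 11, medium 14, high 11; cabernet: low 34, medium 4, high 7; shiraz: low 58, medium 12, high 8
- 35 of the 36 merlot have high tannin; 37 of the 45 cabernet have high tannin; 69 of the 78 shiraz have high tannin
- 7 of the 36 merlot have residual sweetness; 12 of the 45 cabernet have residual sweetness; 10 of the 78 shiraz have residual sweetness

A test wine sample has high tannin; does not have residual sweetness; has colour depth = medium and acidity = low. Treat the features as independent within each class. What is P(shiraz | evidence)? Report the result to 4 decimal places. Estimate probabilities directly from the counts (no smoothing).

merlot: (36/159) × (16/36) × (11/36) × (35/36) × (29/36) ≈ 0.024081
cabernet: (45/159) × (18/45) × (34/45) × (37/45) × (33/45) ≈ 0.0515742
shiraz: (78/159) × (31/78) × (58/78) × (69/78) × (68/78) ≈ 0.111806
P(shiraz | x) = 0.111806 / 0.1874612 ≈ 0.5964

0.5964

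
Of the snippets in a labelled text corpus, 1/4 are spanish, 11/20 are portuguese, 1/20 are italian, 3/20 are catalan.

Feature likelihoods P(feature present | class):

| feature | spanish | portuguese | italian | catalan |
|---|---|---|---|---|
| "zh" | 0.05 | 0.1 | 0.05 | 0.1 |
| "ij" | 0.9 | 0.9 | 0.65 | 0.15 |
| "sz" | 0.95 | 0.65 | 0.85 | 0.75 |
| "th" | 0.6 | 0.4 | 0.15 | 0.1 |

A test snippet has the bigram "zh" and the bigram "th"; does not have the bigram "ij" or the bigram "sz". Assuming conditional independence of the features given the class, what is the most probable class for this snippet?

spanish: 0.25 × 0.05 × (1−0.9) × (1−0.95) × 0.6 = 0.0000375
portuguese: 0.55 × 0.1 × (1−0.9) × (1−0.65) × 0.4 = 0.00077
italian: 0.05 × 0.05 × (1−0.65) × (1−0.85) × 0.15 = 0.0000196875
catalan: 0.15 × 0.1 × (1−0.15) × (1−0.75) × 0.1 = 0.00031875
Highest score → portuguese.

portuguese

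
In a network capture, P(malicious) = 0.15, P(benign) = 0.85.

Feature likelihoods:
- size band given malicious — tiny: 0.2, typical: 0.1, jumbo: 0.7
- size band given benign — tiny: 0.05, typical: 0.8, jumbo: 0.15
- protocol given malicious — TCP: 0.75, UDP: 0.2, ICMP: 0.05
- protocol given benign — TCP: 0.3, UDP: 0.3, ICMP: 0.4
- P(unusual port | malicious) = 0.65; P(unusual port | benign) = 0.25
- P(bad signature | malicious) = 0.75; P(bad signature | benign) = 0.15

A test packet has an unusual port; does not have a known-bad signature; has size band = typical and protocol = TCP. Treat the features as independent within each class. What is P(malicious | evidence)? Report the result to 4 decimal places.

0.0405

malicious: 0.15 × 0.1 × 0.75 × 0.65 × (1−0.75) = 0.001828125
benign: 0.85 × 0.8 × 0.3 × 0.25 × (1−0.15) = 0.04335
P(malicious | x) = 0.001828125 / 0.045178125 ≈ 0.0405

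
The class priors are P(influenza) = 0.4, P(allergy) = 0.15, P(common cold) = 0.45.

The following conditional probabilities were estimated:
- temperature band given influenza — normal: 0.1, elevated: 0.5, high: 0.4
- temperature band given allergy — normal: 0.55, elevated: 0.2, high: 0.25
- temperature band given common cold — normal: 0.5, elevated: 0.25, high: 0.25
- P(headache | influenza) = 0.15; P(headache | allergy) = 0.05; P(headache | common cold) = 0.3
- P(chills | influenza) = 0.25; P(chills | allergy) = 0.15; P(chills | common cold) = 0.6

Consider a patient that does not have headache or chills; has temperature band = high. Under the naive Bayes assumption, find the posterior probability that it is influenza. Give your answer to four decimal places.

influenza: 0.4 × 0.4 × (1−0.15) × (1−0.25) = 0.102
allergy: 0.15 × 0.25 × (1−0.05) × (1−0.15) = 0.03028125
common cold: 0.45 × 0.25 × (1−0.3) × (1−0.6) = 0.0315
P(influenza | x) = 0.102 / 0.16378125 ≈ 0.6228

0.6228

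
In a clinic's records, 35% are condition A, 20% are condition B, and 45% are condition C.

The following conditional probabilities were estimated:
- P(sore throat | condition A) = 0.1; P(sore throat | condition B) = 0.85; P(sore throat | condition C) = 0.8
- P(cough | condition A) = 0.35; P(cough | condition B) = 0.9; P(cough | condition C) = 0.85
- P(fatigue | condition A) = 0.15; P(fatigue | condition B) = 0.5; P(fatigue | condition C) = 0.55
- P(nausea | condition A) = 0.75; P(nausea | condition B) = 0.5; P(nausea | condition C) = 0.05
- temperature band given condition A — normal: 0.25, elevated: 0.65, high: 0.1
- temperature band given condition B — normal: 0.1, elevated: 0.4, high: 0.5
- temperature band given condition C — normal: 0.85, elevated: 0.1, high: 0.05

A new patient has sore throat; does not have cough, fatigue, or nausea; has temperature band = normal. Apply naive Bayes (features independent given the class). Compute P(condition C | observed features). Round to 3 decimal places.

0.923

condition A: 0.35 × 0.1 × (1−0.35) × (1−0.15) × (1−0.75) × 0.25 = 0.00120859375
condition B: 0.2 × 0.85 × (1−0.9) × (1−0.5) × (1−0.5) × 0.1 = 0.000425
condition C: 0.45 × 0.8 × (1−0.85) × (1−0.55) × (1−0.05) × 0.85 = 0.01962225
P(condition C | x) = 0.01962225 / 0.02125584375 ≈ 0.923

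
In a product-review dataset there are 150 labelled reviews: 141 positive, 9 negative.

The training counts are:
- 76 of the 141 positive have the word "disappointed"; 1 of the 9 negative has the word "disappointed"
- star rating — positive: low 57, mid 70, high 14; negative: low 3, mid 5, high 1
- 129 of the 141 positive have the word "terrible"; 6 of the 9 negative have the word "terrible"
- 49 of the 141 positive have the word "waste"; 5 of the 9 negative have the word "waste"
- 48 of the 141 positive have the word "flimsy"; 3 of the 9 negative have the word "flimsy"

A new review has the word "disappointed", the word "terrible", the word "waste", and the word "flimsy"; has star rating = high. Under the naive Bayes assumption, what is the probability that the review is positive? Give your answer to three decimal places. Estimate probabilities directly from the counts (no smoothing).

positive: (141/150) × (76/141) × (14/141) × (129/141) × (49/141) × (48/141) ≈ 0.00544504
negative: (9/150) × (1/9) × (1/9) × (6/9) × (5/9) × (3/9) ≈ 0.0000914495
P(positive | x) = 0.00544504 / 0.0055364895 ≈ 0.983

0.983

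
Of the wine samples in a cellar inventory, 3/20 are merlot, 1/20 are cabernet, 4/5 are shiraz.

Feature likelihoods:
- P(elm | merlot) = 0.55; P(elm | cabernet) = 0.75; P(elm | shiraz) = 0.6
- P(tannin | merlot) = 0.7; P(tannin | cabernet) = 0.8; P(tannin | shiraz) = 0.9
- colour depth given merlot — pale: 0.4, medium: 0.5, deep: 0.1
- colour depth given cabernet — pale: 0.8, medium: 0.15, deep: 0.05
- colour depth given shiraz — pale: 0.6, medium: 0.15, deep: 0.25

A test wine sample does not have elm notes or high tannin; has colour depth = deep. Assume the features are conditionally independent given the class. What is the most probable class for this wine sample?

shiraz

merlot: 0.15 × (1−0.55) × (1−0.7) × 0.1 = 0.002025
cabernet: 0.05 × (1−0.75) × (1−0.8) × 0.05 = 0.000125
shiraz: 0.8 × (1−0.6) × (1−0.9) × 0.25 = 0.008
Highest score → shiraz.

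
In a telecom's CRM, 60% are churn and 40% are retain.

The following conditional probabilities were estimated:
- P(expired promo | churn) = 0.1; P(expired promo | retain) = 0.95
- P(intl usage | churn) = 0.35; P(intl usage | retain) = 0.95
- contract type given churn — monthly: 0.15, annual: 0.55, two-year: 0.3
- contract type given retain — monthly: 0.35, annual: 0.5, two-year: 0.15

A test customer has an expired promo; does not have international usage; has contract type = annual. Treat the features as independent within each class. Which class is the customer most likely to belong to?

churn: 0.6 × 0.1 × (1−0.35) × 0.55 = 0.02145
retain: 0.4 × 0.95 × (1−0.95) × 0.5 = 0.0095
Highest score → churn.

churn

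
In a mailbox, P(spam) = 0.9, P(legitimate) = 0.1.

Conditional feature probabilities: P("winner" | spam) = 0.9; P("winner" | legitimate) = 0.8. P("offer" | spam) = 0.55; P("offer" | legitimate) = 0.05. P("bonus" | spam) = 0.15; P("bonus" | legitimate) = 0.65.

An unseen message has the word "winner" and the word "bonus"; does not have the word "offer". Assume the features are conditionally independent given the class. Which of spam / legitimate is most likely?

spam: 0.9 × 0.9 × (1−0.55) × 0.15 = 0.054675
legitimate: 0.1 × 0.8 × (1−0.05) × 0.65 = 0.0494
Highest score → spam.

spam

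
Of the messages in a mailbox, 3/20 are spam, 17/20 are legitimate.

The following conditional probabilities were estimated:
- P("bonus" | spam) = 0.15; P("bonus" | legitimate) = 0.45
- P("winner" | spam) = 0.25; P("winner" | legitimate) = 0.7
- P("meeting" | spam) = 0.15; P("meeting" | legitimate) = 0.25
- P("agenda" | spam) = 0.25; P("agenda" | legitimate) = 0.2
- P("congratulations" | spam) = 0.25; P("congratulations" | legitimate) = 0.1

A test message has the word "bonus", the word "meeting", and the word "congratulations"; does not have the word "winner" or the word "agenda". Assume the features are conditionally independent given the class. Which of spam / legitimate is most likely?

spam: 0.15 × 0.15 × (1−0.25) × 0.15 × (1−0.25) × 0.25 = 0.000474609375
legitimate: 0.85 × 0.45 × (1−0.7) × 0.25 × (1−0.2) × 0.1 = 0.002295
Highest score → legitimate.

legitimate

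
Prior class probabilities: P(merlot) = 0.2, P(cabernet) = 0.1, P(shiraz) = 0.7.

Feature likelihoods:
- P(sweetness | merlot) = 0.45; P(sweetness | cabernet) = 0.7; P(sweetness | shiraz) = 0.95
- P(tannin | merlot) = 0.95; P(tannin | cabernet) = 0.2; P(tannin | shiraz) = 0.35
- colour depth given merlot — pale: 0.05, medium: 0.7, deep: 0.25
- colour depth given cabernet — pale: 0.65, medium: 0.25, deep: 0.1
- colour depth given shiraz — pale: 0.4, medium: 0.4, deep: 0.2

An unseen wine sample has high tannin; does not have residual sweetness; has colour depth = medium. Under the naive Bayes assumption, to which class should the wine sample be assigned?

merlot

merlot: 0.2 × (1−0.45) × 0.95 × 0.7 = 0.07315
cabernet: 0.1 × (1−0.7) × 0.2 × 0.25 = 0.0015
shiraz: 0.7 × (1−0.95) × 0.35 × 0.4 = 0.0049
Highest score → merlot.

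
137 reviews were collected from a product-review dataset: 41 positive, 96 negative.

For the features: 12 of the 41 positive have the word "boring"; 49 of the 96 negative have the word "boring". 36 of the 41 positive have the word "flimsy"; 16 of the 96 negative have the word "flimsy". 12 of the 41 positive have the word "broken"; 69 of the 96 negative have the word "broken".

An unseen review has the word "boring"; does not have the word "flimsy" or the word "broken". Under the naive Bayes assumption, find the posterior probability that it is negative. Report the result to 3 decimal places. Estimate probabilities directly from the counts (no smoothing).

0.917

positive: (41/137) × (12/41) × (5/41) × (29/41) ≈ 0.00755546
negative: (96/137) × (49/96) × (80/96) × (27/96) ≈ 0.0838276
P(negative | x) = 0.0838276 / 0.09138306 ≈ 0.917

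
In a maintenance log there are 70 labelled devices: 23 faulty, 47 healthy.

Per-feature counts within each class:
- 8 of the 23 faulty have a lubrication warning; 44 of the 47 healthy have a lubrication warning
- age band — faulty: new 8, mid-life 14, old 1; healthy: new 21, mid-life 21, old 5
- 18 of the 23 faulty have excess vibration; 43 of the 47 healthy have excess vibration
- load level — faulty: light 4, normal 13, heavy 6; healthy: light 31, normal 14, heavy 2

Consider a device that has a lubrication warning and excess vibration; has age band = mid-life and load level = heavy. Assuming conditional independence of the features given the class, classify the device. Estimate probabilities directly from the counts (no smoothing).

faulty

faulty: (23/70) × (8/23) × (14/23) × (18/23) × (6/23) ≈ 0.0142024
healthy: (47/70) × (44/47) × (21/47) × (43/47) × (2/47) ≈ 0.010934
Highest score → faulty.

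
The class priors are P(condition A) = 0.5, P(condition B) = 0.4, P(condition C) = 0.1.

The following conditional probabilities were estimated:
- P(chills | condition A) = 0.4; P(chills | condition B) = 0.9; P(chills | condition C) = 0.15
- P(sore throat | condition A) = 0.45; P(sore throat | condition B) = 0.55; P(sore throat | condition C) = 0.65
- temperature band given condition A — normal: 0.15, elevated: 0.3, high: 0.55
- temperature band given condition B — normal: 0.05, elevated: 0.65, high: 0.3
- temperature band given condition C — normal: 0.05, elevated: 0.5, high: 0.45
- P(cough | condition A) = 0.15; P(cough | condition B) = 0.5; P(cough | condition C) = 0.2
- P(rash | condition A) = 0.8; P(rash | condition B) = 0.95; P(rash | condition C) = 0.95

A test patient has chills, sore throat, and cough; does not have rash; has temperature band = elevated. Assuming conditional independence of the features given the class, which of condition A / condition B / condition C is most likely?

condition A: 0.5 × 0.4 × 0.45 × 0.3 × 0.15 × (1−0.8) = 0.00081
condition B: 0.4 × 0.9 × 0.55 × 0.65 × 0.5 × (1−0.95) = 0.0032175
condition C: 0.1 × 0.15 × 0.65 × 0.5 × 0.2 × (1−0.95) = 0.00004875
Highest score → condition B.

condition B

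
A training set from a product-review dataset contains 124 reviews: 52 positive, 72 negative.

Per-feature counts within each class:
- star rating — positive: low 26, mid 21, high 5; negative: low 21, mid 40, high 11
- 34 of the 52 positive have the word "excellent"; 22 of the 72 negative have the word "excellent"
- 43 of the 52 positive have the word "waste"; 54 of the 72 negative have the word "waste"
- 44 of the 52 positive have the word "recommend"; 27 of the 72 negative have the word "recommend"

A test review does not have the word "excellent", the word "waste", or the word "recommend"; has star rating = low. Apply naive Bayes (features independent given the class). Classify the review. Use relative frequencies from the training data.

negative

positive: (52/124) × (26/52) × (18/52) × (9/52) × (8/52) ≈ 0.00193262
negative: (72/124) × (21/72) × (50/72) × (18/72) × (45/72) ≈ 0.0183762
Highest score → negative.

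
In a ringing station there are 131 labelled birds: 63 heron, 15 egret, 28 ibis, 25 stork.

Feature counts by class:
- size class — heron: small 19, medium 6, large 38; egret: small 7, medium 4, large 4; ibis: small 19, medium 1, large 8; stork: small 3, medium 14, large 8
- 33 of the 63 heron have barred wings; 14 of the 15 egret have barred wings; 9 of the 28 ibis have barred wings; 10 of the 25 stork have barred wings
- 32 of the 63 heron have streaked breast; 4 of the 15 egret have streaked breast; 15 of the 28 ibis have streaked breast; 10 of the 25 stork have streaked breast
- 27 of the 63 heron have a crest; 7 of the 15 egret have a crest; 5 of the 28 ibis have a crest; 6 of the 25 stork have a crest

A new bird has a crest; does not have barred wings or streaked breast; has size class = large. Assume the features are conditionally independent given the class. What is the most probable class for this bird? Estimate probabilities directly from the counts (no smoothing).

heron

heron: (63/131) × (38/63) × (30/63) × (31/63) × (27/63) ≈ 0.0291298
egret: (15/131) × (4/15) × (1/15) × (11/15) × (7/15) ≈ 0.000696636
ibis: (28/131) × (8/28) × (19/28) × (13/28) × (5/28) ≈ 0.00343567
stork: (25/131) × (8/25) × (15/25) × (15/25) × (6/25) ≈ 0.00527634
Highest score → heron.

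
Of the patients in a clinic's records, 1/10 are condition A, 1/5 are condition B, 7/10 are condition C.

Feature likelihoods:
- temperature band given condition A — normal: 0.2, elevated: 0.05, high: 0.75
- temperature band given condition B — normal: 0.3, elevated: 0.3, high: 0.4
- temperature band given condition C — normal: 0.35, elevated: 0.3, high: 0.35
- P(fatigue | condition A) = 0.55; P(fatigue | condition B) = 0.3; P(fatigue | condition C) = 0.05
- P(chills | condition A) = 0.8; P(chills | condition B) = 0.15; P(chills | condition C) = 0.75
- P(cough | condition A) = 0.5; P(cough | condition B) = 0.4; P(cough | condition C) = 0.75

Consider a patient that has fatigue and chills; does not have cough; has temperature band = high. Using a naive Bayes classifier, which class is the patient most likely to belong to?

condition A: 0.1 × 0.75 × 0.55 × 0.8 × (1−0.5) = 0.0165
condition B: 0.2 × 0.4 × 0.3 × 0.15 × (1−0.4) = 0.00216
condition C: 0.7 × 0.35 × 0.05 × 0.75 × (1−0.75) = 0.002296875
Highest score → condition A.

condition A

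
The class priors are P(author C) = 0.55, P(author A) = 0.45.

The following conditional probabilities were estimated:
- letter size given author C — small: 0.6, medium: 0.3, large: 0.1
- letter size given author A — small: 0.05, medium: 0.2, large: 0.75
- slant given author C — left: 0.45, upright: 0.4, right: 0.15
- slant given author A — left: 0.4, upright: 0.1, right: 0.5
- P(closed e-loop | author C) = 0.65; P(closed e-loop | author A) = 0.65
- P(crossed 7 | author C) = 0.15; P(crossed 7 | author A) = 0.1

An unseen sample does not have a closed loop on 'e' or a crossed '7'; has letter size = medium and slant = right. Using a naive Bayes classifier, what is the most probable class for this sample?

author C: 0.55 × 0.3 × 0.15 × (1−0.65) × (1−0.15) = 0.007363125
author A: 0.45 × 0.2 × 0.5 × (1−0.65) × (1−0.1) = 0.014175
Highest score → author A.

author A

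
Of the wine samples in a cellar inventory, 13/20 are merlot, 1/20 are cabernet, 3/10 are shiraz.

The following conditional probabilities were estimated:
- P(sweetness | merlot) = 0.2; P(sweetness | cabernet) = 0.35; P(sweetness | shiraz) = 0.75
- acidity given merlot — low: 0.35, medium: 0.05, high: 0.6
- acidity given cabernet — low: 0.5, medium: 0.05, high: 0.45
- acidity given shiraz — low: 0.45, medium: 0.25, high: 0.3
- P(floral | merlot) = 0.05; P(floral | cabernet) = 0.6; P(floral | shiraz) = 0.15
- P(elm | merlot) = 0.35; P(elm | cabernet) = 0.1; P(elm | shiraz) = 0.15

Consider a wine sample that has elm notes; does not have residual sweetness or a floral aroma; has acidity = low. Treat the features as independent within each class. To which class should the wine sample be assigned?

merlot

merlot: 0.65 × (1−0.2) × 0.35 × (1−0.05) × 0.35 = 0.060515
cabernet: 0.05 × (1−0.35) × 0.5 × (1−0.6) × 0.1 = 0.00065
shiraz: 0.3 × (1−0.75) × 0.45 × (1−0.15) × 0.15 = 0.004303125
Highest score → merlot.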